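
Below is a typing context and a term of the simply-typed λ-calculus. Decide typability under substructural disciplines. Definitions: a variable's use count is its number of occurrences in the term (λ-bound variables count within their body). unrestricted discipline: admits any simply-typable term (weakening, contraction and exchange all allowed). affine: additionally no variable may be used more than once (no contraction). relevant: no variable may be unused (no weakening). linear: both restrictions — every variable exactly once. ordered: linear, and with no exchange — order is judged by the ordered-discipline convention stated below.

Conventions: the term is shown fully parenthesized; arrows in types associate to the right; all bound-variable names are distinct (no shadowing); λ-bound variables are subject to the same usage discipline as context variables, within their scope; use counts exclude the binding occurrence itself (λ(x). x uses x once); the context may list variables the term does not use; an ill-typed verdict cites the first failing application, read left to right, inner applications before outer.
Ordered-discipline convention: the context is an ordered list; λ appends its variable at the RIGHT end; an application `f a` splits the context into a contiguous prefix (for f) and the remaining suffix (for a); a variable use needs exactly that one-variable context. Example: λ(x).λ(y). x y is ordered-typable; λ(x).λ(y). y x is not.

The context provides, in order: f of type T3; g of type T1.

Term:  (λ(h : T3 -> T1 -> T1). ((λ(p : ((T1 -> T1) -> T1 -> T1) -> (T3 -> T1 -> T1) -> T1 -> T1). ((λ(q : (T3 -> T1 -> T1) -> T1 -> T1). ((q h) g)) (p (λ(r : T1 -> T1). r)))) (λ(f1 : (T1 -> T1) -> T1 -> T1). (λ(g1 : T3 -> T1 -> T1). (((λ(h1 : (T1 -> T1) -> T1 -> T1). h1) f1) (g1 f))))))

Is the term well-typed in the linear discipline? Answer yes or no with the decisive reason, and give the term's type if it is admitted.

yes — f, g, h, p, q, r, f1, g1, h1: one use apiece; term : (T3 -> T1 -> T1) -> T1
variable uses: f ×1; g ×1; h (bound) ×1; p (bound) ×1; q (bound) ×1; r (bound) ×1; f1 (bound) ×1; g1 (bound) ×1; h1 (bound) ×1
order of uses: q, h, g, p, r, h1, f1, g1, f
typing: the term checks, with type (T3 -> T1 -> T1) -> T1
per-discipline verdicts: ordered ✗, linear ✓, affine ✓, relevant ✓, unrestricted ✓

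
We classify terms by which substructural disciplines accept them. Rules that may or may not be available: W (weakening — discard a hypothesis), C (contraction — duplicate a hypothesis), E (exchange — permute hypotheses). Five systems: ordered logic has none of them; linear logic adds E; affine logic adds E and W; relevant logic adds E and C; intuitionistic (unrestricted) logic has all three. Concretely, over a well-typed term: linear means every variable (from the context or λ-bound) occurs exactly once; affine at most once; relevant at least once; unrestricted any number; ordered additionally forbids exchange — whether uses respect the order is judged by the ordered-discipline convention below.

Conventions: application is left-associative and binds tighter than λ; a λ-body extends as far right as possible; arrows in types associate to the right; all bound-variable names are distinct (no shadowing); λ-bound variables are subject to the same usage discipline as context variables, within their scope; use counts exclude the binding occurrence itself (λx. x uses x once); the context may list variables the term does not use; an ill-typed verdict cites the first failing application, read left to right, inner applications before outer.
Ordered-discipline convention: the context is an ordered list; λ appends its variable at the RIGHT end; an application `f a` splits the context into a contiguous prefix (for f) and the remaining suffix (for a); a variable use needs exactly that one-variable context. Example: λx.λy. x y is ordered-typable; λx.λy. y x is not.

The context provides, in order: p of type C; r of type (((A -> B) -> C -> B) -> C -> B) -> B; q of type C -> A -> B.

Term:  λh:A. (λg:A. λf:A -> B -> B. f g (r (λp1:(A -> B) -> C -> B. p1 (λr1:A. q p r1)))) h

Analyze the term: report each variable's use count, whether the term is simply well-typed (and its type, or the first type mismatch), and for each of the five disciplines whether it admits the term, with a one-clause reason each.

counts: p: 1, r: 1, q: 1, h (λ-bound): 1, g (λ-bound): 1, f (λ-bound): 1, p1 (λ-bound): 1, r1 (λ-bound): 1
uses in reading order: f, g, r, p1, q, p, r1, h
typing: the term checks, with type A -> (A -> B -> B) -> B
ordered ✗ (use order f, g, r, p1, q, p, r1, h needs exchange)
linear ✓ (single use per variable (p, r, q, h, g, f, p1, r1))
affine ✓ (p, r, q, h, g, f, p1, r1: no repeats, contraction unneeded)
relevant ✓ (every one of p, r, q, h, g, f, p1, r1 appears)
unrestricted ✓ (type-checks (A -> (A -> B -> B) -> B) and nothing is barred)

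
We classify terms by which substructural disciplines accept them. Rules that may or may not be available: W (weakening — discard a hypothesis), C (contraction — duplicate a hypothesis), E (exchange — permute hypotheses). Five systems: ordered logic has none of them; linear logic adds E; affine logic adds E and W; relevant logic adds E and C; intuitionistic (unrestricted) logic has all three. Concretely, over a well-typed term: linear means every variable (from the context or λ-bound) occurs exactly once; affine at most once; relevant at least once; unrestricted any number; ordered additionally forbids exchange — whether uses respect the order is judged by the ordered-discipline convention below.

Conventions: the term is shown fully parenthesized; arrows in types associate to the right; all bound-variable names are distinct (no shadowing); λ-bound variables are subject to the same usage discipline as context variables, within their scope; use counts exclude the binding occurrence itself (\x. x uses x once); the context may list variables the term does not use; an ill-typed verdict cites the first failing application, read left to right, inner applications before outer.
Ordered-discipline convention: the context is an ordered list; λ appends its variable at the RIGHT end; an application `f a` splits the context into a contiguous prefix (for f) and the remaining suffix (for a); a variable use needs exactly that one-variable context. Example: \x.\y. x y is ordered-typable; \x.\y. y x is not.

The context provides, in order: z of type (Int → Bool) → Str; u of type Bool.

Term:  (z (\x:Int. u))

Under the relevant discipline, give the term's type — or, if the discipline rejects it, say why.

not well-typed under relevant — needs weakening: x unused
usage: z ×1, u ×1, x [bound] ×0
use order (left to right): z, u
typing: well-typed at Str
per-discipline verdicts: ordered ✗, linear ✗, affine ✓, relevant ✗, unrestricted ✓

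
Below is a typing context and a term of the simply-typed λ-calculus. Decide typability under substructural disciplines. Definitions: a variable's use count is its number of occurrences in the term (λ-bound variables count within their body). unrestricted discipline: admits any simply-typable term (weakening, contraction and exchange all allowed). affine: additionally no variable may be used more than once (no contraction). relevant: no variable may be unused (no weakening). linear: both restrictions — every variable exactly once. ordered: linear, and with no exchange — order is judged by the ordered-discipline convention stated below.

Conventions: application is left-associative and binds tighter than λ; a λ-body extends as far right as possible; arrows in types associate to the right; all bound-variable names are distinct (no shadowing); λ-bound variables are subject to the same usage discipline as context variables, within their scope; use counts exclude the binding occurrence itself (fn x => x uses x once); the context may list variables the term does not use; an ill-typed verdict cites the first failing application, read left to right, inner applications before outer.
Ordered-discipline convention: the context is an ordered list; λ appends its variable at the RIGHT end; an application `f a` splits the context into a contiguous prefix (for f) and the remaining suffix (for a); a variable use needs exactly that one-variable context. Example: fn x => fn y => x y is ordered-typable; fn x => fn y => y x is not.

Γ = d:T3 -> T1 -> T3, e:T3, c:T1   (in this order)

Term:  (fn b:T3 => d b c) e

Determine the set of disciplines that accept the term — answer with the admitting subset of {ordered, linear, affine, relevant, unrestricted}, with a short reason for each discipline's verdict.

accepted by: linear, affine, relevant, unrestricted
counts: d: 1×, e: 1×, c: 1×, b (λ-bound): 1×
use order (left to right): d, b, c, e
typing: well-typed at T3
ordered: ✗ — no ordered split (uses run d, b, c, e)
linear: ✓ — single use per variable (d, e, c, b)
affine: ✓ — none of d, e, c, b used more than once
relevant: ✓ — at least one use each (d, e, c, b)
unrestricted: ✓ — well-typed at T3; no restrictions here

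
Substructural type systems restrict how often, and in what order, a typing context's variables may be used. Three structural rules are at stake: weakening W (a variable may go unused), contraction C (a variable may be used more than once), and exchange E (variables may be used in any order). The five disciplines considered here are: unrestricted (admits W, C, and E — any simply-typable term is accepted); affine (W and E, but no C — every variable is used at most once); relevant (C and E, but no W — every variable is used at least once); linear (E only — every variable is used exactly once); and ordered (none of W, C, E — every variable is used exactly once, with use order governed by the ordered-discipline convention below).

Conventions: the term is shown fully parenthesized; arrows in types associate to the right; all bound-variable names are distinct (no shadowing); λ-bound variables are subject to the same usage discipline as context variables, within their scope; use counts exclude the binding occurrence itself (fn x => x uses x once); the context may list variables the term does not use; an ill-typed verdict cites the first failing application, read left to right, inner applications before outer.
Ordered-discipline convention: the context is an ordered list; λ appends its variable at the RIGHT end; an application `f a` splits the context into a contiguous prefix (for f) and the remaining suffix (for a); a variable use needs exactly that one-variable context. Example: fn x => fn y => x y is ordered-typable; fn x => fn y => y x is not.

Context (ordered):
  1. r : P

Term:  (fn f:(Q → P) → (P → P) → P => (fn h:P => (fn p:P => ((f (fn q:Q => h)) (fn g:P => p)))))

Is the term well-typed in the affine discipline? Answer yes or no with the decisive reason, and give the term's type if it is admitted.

yes — at most one use each (r, f, h, p, q, g); term : ((Q → P) → (P → P) → P) → P → P → P
variable uses: r: 0; f [bound]: 1; h [bound]: 1; p [bound]: 1; q [bound]: 0; g [bound]: 0
uses in reading order: f, h, p
typing: ✓ — ((Q → P) → (P → P) → P) → P → P → P
all disciplines: ordered ✗, linear ✗, affine ✓, relevant ✗, unrestricted ✓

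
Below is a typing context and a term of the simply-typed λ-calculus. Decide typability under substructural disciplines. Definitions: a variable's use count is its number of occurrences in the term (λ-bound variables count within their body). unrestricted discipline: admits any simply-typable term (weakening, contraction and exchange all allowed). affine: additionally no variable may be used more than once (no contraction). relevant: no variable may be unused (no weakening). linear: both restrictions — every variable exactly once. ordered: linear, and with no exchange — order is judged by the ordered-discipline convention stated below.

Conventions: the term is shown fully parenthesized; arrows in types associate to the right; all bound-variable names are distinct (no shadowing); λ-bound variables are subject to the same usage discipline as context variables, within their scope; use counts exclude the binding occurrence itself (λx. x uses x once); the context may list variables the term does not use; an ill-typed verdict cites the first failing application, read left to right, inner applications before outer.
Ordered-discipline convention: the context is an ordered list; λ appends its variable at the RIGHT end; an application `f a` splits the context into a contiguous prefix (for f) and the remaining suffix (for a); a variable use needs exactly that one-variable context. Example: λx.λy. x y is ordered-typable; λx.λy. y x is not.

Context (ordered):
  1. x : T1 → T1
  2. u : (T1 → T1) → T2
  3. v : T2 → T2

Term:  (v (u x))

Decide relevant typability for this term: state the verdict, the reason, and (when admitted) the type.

yes — every one of x, u, v appears; term : T2
usage: x=1; u=1; v=1
left-to-right use order: v, u, x
typing: well-typed at T2
across the five disciplines: ordered ✗ · linear ✓ · affine ✓ · relevant ✓ · unrestricted ✓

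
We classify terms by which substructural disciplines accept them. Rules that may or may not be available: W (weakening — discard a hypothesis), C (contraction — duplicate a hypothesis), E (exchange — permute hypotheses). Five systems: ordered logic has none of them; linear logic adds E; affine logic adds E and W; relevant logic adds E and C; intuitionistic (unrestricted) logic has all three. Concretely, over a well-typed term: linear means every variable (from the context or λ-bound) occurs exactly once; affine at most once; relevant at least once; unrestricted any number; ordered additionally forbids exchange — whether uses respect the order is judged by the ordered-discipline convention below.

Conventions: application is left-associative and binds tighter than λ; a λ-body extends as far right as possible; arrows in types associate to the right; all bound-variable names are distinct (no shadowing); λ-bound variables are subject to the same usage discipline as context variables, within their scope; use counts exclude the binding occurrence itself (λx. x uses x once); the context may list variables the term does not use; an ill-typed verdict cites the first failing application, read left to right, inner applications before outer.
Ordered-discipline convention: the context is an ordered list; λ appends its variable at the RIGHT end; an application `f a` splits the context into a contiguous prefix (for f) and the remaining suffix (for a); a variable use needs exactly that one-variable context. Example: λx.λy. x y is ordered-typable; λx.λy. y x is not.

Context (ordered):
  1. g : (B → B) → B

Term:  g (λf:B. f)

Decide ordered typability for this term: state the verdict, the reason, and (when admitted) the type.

yes — g, f once each; derivable with no W/C/E; term : B
variable uses: g=1, f (bound)=1
order of uses: g, f
typing: well-typed at B
per-discipline verdicts: ordered ✓, linear ✓, affine ✓, relevant ✓, unrestricted ✓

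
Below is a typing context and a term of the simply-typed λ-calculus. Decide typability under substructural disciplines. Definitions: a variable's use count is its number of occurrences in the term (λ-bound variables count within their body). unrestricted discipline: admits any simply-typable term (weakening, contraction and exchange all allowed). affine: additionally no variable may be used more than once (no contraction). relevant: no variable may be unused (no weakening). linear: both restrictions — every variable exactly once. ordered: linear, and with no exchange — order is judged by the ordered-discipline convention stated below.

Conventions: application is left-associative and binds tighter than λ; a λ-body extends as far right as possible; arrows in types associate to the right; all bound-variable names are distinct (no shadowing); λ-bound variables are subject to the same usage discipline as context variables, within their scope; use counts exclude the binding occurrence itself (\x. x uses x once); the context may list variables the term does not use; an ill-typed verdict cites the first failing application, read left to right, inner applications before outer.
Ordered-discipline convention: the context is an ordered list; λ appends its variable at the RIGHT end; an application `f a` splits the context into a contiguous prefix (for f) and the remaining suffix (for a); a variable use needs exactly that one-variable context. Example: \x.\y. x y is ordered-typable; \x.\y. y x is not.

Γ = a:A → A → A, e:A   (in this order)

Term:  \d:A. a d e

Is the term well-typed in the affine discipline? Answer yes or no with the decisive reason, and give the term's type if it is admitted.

yes — at most one use each (a, e, d); term : A → A
variable uses: a=1; e=1; d (λ-bound)=1
order of uses: a, d, e
typing: ✓ — A → A
all disciplines: ordered ✗, linear ✓, affine ✓, relevant ✓, unrestricted ✓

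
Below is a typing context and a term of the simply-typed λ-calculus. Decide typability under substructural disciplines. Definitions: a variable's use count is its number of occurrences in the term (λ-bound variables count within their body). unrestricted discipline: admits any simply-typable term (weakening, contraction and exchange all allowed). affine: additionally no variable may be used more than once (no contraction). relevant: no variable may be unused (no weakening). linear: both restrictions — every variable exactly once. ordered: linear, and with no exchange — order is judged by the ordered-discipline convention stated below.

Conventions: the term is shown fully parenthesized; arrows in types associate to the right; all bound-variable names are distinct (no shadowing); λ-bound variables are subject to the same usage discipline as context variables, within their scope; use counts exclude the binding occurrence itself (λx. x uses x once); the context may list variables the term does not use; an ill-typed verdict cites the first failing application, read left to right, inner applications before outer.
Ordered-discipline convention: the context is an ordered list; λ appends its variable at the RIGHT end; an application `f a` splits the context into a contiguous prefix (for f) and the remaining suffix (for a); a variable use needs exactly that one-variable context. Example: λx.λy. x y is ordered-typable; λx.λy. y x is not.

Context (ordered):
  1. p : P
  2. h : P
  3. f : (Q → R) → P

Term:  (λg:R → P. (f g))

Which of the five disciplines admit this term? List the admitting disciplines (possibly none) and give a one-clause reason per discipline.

admitted in: none
variable uses: p=0, h=0, f=1, g [bound]=1
use order (left to right): f, g
typing: ill-typed: an application expects Q → R but receives R → P
ordered ✗ (a type mismatch blocks all five)
linear ✗ (the type mismatch rejects it)
affine ✗ (not simply typable)
relevant ✗ (fails simple typing)
unrestricted ✗ (a type mismatch blocks all five)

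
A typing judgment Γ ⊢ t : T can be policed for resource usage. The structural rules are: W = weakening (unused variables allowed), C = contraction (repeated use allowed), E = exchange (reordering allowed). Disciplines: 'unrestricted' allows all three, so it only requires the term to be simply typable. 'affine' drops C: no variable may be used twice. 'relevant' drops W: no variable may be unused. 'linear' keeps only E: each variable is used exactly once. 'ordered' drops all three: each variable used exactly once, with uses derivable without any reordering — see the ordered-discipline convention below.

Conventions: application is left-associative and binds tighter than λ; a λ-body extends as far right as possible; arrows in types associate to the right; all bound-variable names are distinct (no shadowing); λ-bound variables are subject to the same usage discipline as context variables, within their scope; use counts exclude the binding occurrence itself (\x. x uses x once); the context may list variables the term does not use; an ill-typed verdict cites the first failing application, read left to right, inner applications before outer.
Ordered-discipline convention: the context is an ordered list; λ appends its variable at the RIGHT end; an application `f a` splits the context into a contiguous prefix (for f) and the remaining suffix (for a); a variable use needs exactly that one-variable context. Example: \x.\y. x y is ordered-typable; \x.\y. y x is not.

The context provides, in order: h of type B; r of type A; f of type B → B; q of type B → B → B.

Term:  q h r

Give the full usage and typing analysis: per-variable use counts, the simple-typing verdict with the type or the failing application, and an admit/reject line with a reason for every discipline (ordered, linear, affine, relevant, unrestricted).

counts: h=1; r=1; f=0; q=1
left-to-right use order: q, h, r
typing: ill-typed: an application expects B but receives A
ordered ✗ (the type mismatch rejects it)
linear ✗ (not simply typable)
affine ✗ (fails simple typing)
relevant ✗ (a type mismatch blocks all five)
unrestricted ✗ (the type mismatch rejects it)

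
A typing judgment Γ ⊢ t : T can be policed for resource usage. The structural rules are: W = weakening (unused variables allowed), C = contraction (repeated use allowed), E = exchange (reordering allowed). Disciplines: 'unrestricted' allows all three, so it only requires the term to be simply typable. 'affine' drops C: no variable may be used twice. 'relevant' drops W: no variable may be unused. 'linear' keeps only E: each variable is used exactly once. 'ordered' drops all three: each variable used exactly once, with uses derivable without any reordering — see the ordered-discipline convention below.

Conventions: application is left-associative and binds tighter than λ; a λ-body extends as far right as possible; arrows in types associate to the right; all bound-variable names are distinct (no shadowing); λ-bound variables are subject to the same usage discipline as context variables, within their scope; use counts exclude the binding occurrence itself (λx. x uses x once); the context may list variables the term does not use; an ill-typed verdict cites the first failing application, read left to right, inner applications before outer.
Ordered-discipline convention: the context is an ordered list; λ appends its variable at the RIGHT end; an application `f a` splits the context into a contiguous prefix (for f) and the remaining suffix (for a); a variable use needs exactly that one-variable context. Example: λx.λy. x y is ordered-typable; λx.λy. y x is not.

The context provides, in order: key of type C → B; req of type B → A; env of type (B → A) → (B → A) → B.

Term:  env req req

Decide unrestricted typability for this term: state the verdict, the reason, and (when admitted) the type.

yes — simply typable at B; W, C, E all held; term : B
use counts: key ×0; req ×2; env ×1
use order (left to right): env, req, req
typing: well-typed — term : B
all disciplines: ordered ✗, linear ✗, affine ✗, relevant ✗, unrestricted ✓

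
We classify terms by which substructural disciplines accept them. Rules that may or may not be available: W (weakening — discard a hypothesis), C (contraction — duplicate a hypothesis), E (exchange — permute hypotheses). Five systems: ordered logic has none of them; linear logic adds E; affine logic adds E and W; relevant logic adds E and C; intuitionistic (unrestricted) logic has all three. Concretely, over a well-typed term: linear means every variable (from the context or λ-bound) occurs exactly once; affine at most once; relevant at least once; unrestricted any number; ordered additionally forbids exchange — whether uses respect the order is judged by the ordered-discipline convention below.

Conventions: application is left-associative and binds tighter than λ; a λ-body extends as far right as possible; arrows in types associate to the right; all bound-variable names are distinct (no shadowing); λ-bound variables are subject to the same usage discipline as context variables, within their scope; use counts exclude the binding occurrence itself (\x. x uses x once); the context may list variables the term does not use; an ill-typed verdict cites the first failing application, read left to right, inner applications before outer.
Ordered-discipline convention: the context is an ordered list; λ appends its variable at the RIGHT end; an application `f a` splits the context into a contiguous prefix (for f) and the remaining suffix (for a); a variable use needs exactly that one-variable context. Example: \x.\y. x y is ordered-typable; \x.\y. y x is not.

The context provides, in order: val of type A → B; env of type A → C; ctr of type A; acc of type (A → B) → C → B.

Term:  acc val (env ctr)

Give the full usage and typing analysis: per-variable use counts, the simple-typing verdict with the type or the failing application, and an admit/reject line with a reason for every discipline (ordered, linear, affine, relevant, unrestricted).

usage: val: 1×, env: 1×, ctr: 1×, acc: 1×
use order (left to right): acc, val, env, ctr
typing: the term checks, with type B
ordered: ✗ — no ordered split (uses run acc, val, env, ctr)
linear: ✓ — val, env, ctr, acc: one use apiece
affine: ✓ — no duplicate uses among val, env, ctr, acc
relevant: ✓ — val, env, ctr, acc: all used, weakening unneeded
unrestricted: ✓ — typability at B is all that's needed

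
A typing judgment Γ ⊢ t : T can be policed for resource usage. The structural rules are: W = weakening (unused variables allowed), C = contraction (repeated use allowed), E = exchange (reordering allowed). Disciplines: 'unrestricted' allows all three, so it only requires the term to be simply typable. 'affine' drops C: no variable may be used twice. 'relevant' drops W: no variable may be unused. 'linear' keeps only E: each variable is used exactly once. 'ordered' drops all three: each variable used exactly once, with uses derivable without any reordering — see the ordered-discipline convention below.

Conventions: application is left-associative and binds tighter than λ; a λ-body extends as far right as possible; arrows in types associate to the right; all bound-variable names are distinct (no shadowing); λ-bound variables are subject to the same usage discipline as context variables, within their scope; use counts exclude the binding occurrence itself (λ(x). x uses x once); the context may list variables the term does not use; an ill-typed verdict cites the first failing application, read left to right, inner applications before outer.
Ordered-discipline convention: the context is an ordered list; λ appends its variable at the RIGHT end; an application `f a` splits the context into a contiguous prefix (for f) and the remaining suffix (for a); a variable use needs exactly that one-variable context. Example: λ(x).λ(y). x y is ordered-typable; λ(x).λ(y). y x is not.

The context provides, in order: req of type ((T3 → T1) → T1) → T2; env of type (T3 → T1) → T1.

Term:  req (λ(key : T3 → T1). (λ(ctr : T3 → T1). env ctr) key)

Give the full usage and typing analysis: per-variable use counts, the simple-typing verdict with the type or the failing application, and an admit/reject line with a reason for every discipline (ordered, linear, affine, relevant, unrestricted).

usage: req=1, env=1, key [bound]=1, ctr [bound]=1
left-to-right use order: req, env, ctr, key
typing: the term checks, with type T2
ordered: ✓ — one use each (req, env, key, ctr); ordered split holds
linear: ✓ — each of req, env, key, ctr used exactly once
affine: ✓ — no duplicate uses among req, env, key, ctr
relevant: ✓ — req, env, key, ctr: all used, weakening unneeded
unrestricted: ✓ — well-typed at T2; no restrictions here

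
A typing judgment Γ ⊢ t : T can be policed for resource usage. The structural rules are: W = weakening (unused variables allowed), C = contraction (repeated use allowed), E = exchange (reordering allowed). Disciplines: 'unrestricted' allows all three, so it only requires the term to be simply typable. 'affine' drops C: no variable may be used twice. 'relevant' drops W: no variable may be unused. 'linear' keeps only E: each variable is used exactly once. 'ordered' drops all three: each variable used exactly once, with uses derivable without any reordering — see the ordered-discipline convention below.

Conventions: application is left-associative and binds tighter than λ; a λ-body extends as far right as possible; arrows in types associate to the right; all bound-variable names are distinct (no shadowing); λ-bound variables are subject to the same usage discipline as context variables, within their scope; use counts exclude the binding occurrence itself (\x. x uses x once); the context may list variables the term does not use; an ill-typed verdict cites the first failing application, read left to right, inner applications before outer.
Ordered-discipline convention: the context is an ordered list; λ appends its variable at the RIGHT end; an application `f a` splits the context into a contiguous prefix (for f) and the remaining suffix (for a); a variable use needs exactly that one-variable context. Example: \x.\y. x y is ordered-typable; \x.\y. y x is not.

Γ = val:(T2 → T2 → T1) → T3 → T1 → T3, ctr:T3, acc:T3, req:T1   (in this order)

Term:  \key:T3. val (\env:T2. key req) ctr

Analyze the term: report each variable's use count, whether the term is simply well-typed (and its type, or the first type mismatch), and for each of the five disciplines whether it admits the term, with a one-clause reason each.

use counts: val=1, ctr=1, acc=0, req=1, key [bound]=1, env [bound]=0
uses in reading order: val, key, req, ctr
typing: ill-typed: applying a non-function (T3)
ordered: ✗ — a type mismatch blocks all five
linear: ✗ — the type mismatch rejects it
affine: ✗ — not simply typable
relevant: ✗ — fails simple typing
unrestricted: ✗ — a type mismatch blocks all five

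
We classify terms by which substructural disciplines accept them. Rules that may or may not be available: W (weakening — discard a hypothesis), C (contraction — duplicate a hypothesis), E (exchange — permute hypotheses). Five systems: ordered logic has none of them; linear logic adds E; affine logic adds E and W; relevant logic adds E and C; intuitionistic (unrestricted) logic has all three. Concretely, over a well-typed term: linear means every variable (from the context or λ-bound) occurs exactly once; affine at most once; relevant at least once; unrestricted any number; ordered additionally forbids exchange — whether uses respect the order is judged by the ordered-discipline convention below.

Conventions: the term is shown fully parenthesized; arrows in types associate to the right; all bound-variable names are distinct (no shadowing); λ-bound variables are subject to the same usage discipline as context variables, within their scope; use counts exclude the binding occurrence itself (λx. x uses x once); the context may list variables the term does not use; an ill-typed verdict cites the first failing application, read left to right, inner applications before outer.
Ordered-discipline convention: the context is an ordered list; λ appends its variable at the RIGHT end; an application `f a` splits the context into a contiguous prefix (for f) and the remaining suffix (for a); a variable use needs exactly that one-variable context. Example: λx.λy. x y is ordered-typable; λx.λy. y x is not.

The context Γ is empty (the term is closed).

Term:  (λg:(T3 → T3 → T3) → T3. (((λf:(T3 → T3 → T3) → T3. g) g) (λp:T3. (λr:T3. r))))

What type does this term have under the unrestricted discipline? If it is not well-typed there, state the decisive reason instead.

term : ((T3 → T3 → T3) → T3) → T3
usage: g (bound) ×2, f (bound) ×0, p (bound) ×0, r (bound) ×1
use order (left to right): g, g, r
typing: the term checks, with type ((T3 → T3 → T3) → T3) → T3
across the five disciplines: ordered ✗ | linear ✗ | affine ✗ | relevant ✗ | unrestricted ✓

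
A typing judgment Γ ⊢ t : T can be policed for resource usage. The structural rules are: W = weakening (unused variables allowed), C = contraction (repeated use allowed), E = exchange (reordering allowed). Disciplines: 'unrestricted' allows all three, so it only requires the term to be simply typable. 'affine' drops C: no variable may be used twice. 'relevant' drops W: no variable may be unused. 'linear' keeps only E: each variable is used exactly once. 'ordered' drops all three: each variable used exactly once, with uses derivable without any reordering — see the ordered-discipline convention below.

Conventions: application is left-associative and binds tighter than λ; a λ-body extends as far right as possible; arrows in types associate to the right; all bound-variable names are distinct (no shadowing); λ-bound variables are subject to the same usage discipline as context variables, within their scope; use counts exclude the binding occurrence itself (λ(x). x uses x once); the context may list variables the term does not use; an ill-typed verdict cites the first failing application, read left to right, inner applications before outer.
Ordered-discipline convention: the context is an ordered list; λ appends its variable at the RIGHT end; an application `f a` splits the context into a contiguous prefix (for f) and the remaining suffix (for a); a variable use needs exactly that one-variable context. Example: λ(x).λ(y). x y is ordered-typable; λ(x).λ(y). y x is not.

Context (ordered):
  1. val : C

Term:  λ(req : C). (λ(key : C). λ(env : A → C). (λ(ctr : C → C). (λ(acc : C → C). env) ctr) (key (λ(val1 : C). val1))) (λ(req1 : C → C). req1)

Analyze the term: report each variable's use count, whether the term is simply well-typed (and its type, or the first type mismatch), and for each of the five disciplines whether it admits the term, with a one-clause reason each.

variable uses: val=0; req (bound)=0; key (bound)=1; env (bound)=1; ctr (bound)=1; acc (bound)=0; val1 (bound)=1; req1 (bound)=1
order of uses: env, ctr, key, val1, req1
typing: ill-typed: can't apply a value of type C
ordered: ✗, the type mismatch rejects it
linear: ✗, not simply typable
affine: ✗, fails simple typing
relevant: ✗, a type mismatch blocks all five
unrestricted: ✗, the type mismatch rejects it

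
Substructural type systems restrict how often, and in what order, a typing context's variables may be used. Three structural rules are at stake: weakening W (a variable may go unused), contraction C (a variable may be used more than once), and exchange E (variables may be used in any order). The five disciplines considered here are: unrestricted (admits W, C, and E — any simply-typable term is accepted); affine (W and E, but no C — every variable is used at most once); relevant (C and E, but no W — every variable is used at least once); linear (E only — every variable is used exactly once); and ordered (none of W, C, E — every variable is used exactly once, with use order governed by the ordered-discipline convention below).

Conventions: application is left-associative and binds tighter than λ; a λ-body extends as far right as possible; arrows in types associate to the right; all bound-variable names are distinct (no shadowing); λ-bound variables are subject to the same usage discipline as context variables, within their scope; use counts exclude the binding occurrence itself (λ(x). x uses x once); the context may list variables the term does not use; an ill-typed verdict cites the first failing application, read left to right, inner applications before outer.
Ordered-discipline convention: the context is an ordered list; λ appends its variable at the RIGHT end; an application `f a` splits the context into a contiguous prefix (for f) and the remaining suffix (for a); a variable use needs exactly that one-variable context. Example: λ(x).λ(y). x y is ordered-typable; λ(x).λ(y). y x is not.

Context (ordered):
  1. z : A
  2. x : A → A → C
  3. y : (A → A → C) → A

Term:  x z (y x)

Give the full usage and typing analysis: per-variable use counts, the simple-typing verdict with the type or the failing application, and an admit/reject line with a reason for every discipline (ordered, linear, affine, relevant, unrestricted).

usage: z: 1×, x: 2×, y: 1×
uses in reading order: x, z, y, x
typing: ✓ — C
ordered: ✗, repeated use of x ×2
linear: ✗, repeated use of x ×2
affine: ✗, repeated use of x ×2
relevant: ✓, at least one use each (z, x, y)
unrestricted: ✓, type-checks (C) and nothing is barred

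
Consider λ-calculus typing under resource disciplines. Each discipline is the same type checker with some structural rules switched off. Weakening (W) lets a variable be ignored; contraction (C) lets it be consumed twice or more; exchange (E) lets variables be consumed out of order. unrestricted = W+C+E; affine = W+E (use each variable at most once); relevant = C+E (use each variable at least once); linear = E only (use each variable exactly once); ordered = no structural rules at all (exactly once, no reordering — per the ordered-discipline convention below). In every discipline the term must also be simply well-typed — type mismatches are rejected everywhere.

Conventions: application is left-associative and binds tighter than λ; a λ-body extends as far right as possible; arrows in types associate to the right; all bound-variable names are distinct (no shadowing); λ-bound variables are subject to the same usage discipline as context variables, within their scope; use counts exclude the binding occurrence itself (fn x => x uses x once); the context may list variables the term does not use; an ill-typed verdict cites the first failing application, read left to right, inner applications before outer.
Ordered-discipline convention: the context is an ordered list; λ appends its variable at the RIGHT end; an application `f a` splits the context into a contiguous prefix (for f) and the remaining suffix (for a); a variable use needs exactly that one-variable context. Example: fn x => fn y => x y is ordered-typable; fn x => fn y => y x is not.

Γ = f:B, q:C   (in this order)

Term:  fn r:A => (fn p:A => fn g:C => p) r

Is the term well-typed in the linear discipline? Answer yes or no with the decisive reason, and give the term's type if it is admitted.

no — f, q, g never used (weakening)
use counts: f ×0; q ×0; r [bound] ×1; p [bound] ×1; g [bound] ×0
use order (left to right): p, r
typing: ✓ — A → C → A
all disciplines: ordered ✗, linear ✗, affine ✓, relevant ✗, unrestricted ✓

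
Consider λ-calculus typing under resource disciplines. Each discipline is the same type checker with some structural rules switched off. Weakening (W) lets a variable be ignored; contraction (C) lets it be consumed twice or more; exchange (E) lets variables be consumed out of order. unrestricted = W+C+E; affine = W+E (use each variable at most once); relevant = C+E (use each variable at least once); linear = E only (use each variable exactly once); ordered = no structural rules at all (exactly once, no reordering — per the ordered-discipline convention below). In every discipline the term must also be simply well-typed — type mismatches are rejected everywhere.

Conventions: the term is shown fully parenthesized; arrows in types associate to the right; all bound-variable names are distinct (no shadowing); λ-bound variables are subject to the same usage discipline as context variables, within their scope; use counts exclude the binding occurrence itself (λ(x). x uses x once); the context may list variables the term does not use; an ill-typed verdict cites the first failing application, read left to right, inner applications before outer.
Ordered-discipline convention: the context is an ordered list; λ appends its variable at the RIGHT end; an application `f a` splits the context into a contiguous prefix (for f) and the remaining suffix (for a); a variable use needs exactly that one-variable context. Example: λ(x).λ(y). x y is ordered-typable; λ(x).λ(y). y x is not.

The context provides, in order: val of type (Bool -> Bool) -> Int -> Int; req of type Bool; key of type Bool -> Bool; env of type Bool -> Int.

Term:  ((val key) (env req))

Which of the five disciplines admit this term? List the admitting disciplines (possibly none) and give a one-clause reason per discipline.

accepted by: linear, affine, relevant, unrestricted
variable uses: val=1; req=1; key=1; env=1
use order (left to right): val, key, env, req
typing: well-typed at Int
ordered ✗ (no ordered split (uses run val, key, env, req))
linear ✓ (single use per variable (val, req, key, env))
affine ✓ (no duplicate uses among val, req, key, env)
relevant ✓ (none of val, req, key, env goes unused)
unrestricted ✓ (type-checks (Int) and nothing is barred)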